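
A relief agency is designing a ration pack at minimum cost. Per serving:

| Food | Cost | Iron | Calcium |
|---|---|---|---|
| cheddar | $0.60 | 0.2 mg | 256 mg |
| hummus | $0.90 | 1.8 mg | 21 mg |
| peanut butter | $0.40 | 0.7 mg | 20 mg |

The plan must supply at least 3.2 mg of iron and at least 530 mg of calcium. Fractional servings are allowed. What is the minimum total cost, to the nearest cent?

$2.57

cheddar only: max(3.2/0.2, 530/256) = 16 servings → $9.60.
hummus only: max(3.2/1.8, 530/21) = 25.24 servings → $22.71.
peanut butter only: max(3.2/0.7, 530/20) = 26.5 servings → $10.60.
cheddar + hummus with both tight: 1.942 servings and 1.562 servings → $2.57.
cheddar + peanut butter with both tight: 1.752 servings and 4.071 servings → $2.68.
hummus + peanut butter with both targets exact would need a negative amount; discard.
The minimum over all feasible corners is $2.57.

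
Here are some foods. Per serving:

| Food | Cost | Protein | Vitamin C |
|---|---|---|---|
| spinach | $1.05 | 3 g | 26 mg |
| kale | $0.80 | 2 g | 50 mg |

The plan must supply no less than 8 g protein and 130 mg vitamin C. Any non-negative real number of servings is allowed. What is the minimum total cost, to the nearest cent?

$2.99

This is a tiny linear program; its minimum lies at a vertex of the feasible set. List the vertices and price them.
spinach only: max(8/3, 130/26) = 5 servings → $5.25.
kale only: max(8/2, 130/50) = 4 servings → $3.20.
spinach + kale with both tight: 1.429 servings and 1.857 servings → $2.99.
So the least-cost plan costs $2.99.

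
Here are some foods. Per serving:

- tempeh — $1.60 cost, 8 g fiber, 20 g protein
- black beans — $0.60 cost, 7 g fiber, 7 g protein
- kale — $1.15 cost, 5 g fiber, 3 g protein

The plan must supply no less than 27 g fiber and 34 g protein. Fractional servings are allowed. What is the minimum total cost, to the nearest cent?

tempeh only: max(27/8, 34/20) = 3.375 servings → $5.40.
black beans only: max(27/7, 34/7) = 4.857 servings → $2.91.
kale only: max(27/5, 34/3) = 11.33 servings → $13.03.
tempeh + black beans with both tight: 0.5833 servings and 3.19 servings → $2.85.
tempeh + kale with both tight: 1.171 servings and 3.526 servings → $5.93.
black beans + kale: intersection lies outside the first quadrant.
The minimum over all feasible corners is $2.85.

$2.85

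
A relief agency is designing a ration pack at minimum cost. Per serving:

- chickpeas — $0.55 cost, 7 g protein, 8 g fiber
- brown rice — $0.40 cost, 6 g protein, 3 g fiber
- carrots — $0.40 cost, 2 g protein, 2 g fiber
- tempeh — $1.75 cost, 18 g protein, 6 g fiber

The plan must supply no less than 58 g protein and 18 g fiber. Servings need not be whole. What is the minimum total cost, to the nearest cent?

$3.87

For a min-cost LP with two ≥-constraints, a basic feasible solution has at most two positive variables.
chickpeas only: max(58/7, 18/8) = 8.286 servings → $4.56.
brown rice only: max(58/6, 18/3) = 9.667 servings → $3.87.
carrots only: max(58/2, 18/2) = 29 servings → $11.60.
tempeh only: max(58/18, 18/6) = 3.222 servings → $5.64.
chickpeas + brown rice with both targets exact would need a negative amount; discard.
chickpeas + carrots with both targets exact would need a negative amount; discard.
chickpeas + tempeh: intersection lies outside the first quadrant.
brown rice + carrots with both targets exact would need a negative amount; discard.
brown rice + tempeh: intersection lies outside the first quadrant.
carrots + tempeh: intersection lies outside the first quadrant.
So the least-cost plan costs $3.87.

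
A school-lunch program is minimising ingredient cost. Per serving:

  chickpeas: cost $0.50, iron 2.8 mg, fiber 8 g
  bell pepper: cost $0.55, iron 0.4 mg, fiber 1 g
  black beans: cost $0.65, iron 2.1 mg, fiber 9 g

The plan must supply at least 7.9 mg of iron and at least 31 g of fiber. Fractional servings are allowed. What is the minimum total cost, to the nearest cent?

Check every corner: each single food scaled to meet both minima, and each pair solved so both constraints bind.
chickpeas only: max(7.9/2.8, 31/8) = 3.875 servings → $1.94.
bell pepper only: max(7.9/0.4, 31/1) = 31 servings → $17.05.
black beans only: max(7.9/2.1, 31/9) = 3.762 servings → $2.45.
chickpeas + bell pepper: the both-tight solution has a negative serving — not a feasible corner.
chickpeas + black beans with both tight: 0.7143 servings and 2.81 servings → $2.18.
bell pepper + black beans with both tight: 4 servings and 3 servings → $4.15.
The minimum over all feasible corners is $1.94.

$1.94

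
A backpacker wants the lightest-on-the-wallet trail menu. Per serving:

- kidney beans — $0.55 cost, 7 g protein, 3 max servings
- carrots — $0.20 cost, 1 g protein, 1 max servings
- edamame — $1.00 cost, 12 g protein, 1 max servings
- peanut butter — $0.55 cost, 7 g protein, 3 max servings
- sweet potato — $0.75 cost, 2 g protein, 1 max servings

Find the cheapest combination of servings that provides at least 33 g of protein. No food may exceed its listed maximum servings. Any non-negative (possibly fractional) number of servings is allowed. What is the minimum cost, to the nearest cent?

$2.59

Cost per g of protein: kidney beans $0.0786, peanut butter $0.0786, edamame $0.0833, carrots $0.2000, sweet potato $0.3750.
Take 3 servings of kidney beans: +21.0 g protein for $1.65 (total $1.65, still need 12.0 g).
Take 1.714 servings of peanut butter: +12.0 g protein for $0.94 (total $2.59, still need 0.0 g).
Greedy by cheapest-per-g is optimal for a single linear constraint, so the minimum cost is $2.59.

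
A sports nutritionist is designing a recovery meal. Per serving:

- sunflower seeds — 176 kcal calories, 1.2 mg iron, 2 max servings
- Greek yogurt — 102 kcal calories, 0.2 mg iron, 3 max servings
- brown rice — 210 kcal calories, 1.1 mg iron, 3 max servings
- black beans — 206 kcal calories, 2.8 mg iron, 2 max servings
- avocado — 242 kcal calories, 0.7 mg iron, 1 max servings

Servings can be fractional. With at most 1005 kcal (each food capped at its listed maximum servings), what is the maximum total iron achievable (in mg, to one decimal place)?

Iron per kcal: black beans 0.01359, sunflower seeds 0.006818, brown rice 0.005238, avocado 0.002893, Greek yogurt 0.001961.
Take 2 servings of black beans: uses 412 kcal, +5.6 mg iron (running total 5.6 mg).
Take 2 servings of sunflower seeds: uses 352 kcal, +2.4 mg iron (running total 8.0 mg).
Take 1.148 servings of brown rice: uses 241 kcal, +1.3 mg iron (running total 9.3 mg).
Filling greedily by iron-per-kcal is optimal for one linear limit, giving 9.3 mg.

9.3 mg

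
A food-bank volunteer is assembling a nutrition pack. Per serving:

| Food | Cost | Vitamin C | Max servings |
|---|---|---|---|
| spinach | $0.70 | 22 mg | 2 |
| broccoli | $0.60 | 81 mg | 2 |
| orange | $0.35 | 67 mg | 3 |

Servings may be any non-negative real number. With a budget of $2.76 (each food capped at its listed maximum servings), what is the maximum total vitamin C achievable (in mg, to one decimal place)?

379.0 mg

Vitamin C per dollar: orange 191.4, broccoli 135, spinach 31.43.
Take 3 servings of orange: spends $1.05, +201.0 mg vitamin C (running total 201.0 mg).
Take 2 servings of broccoli: spends $1.20, +162.0 mg vitamin C (running total 363.0 mg).
Take 0.7286 servings of spinach: spends $0.51, +16.0 mg vitamin C (running total 379.0 mg).
Greedy by best ratio exhausts the cost allowance optimally: 379.0 mg.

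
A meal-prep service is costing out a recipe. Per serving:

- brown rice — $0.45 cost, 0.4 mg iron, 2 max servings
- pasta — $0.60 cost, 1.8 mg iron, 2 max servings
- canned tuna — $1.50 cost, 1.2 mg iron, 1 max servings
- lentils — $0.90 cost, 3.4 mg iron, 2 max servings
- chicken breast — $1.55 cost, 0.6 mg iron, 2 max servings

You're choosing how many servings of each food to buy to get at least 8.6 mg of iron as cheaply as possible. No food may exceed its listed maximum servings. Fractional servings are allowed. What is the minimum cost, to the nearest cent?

Cost per mg of iron: lentils $0.2647, pasta $0.3333, brown rice $1.1250, canned tuna $1.2500, chicken breast $2.5833.
Take 2 servings of lentils: +6.8 mg iron for $1.80 (total $1.80, still need 1.8 mg).
Take 1 serving of pasta: +1.8 mg iron for $0.60 (total $2.40, still need 0.0 mg).
Greedy by cheapest-per-mg is optimal for a single linear constraint, so the minimum cost is $2.40.

$2.40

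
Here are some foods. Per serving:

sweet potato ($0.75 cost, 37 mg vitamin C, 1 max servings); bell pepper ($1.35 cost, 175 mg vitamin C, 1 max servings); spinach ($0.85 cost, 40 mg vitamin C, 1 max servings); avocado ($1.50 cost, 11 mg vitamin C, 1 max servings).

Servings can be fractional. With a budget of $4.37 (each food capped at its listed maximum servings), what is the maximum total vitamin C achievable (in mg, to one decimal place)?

Vitamin C per dollar: bell pepper 129.6, sweet potato 49.33, spinach 47.06, avocado 7.333.
Take 1 serving of bell pepper: spends $1.35, +175.0 mg vitamin C (running total 175.0 mg).
Take 1 serving of sweet potato: spends $0.75, +37.0 mg vitamin C (running total 212.0 mg).
Take 1 serving of spinach: spends $0.85, +40.0 mg vitamin C (running total 252.0 mg).
Take 0.9467 servings of avocado: spends $1.42, +10.4 mg vitamin C (running total 262.4 mg).
Filling greedily by vitamin C-per-dollar is optimal for one linear limit, giving 262.4 mg.

262.4 mg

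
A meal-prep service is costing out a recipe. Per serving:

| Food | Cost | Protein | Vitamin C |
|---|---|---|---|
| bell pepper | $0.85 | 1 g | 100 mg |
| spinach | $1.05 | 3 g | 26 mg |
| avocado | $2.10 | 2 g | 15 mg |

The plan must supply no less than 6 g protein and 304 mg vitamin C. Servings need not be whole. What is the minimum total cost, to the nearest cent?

$3.48

This is a tiny linear program; its minimum lies at a vertex of the feasible set. List the vertices and price them.
bell pepper only: max(6/1, 304/100) = 6 servings → $5.10.
spinach only: max(6/3, 304/26) = 11.69 servings → $12.28.
avocado only: max(6/2, 304/15) = 20.27 servings → $42.56.
bell pepper + spinach with both tight: 2.759 servings and 1.08 servings → $3.48.
bell pepper + avocado with both tight: 2.8 servings and 1.6 servings → $5.74.
spinach + avocado: intersection lies outside the first quadrant.
So the least-cost plan costs $3.48.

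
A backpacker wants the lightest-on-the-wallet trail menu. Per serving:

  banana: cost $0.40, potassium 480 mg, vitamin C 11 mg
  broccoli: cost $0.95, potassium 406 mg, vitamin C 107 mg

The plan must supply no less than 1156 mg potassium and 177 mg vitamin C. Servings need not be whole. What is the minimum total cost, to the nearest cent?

$1.91

The cheapest plan sits at a corner of the feasible region — with two constraints it uses at most two foods.
banana only: max(1156/480, 177/11) = 16.09 servings → $6.44.
broccoli only: max(1156/406, 177/107) = 2.847 servings → $2.70.
banana + broccoli with both tight: 1.105 servings and 1.541 servings → $1.91.
Cheapest feasible corner: $1.91.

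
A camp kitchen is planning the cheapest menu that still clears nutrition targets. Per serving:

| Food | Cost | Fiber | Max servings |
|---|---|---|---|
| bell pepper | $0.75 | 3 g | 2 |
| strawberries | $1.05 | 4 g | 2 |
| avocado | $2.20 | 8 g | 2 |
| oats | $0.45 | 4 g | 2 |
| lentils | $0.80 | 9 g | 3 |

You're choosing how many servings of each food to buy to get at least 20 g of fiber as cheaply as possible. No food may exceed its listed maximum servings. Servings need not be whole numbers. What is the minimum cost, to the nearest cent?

$1.78

Cost per g of fiber: lentils $0.0889, oats $0.1125, bell pepper $0.2500, strawberries $0.2625, avocado $0.2750.
Take 2.222 servings of lentils: +20.0 g fiber for $1.78 (total $1.78, still need 0.0 g).
Filling from the cheapest source first is optimal under one linear minimum: $1.78.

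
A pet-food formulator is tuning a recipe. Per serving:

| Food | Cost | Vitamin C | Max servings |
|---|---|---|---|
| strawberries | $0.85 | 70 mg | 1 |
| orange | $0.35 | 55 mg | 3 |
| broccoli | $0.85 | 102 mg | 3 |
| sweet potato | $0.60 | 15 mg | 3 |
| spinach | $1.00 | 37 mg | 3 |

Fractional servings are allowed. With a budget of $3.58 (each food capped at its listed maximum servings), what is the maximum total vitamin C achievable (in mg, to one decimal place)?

468.6 mg

Vitamin C per dollar: orange 157.1, broccoli 120, strawberries 82.35, spinach 37, sweet potato 25.
Take 3 servings of orange: spends $1.05, +165.0 mg vitamin C (running total 165.0 mg).
Take 2.976 servings of broccoli: spends $2.53, +303.6 mg vitamin C (running total 468.6 mg).
Filling greedily by vitamin C-per-dollar is optimal for one linear limit, giving 468.6 mg.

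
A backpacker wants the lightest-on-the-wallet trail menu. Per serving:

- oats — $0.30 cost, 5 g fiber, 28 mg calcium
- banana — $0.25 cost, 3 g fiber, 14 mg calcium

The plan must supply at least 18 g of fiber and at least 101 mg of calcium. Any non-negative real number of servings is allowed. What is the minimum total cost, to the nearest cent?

$1.08

A basic optimal solution has at most two foods positive. Try each food alone and each pair with both targets met exactly.
oats only: max(18/5, 101/28) = 3.607 servings → $1.08.
banana only: max(18/3, 101/14) = 7.214 servings → $1.80.
oats + banana with both targets exact would need a negative amount; discard.
So the least-cost plan costs $1.08.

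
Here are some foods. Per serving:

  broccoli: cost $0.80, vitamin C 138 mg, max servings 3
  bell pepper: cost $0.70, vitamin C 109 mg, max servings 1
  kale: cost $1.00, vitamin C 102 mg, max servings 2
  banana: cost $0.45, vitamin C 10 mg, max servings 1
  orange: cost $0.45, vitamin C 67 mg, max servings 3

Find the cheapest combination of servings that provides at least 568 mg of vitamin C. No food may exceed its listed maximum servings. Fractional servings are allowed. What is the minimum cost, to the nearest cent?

$3.40

Cost per mg of vitamin C: broccoli $0.0058, bell pepper $0.0064, orange $0.0067, kale $0.0098, banana $0.0450.
Take 3 servings of broccoli: +414.0 mg vitamin C for $2.40 (total $2.40, still need 154.0 mg).
Take 1 serving of bell pepper: +109.0 mg vitamin C for $0.70 (total $3.10, still need 45.0 mg).
Take 0.6716 servings of orange: +45.0 mg vitamin C for $0.30 (total $3.40, still need 0.0 mg).
Greedy by cheapest-per-mg is optimal for a single linear constraint, so the minimum cost is $3.40.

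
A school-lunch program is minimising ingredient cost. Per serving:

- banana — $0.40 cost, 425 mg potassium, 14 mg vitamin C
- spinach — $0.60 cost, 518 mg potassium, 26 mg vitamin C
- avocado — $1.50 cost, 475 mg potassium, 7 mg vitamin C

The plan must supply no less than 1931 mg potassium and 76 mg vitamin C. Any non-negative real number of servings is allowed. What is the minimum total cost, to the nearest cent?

The cheapest plan sits at a corner of the feasible region — with two constraints it uses at most two foods.
banana only: max(1931/425, 76/14) = 5.429 servings → $2.17.
spinach only: max(1931/518, 76/26) = 3.728 servings → $2.24.
avocado only: max(1931/475, 76/7) = 10.86 servings → $16.29.
banana + spinach with both tight: 2.854 servings and 1.387 servings → $1.97.
banana + avocado with both targets exact would need a negative amount; discard.
spinach + avocado with both tight: 2.589 servings and 1.242 servings → $3.42.
So the least-cost plan costs $1.97.

$1.97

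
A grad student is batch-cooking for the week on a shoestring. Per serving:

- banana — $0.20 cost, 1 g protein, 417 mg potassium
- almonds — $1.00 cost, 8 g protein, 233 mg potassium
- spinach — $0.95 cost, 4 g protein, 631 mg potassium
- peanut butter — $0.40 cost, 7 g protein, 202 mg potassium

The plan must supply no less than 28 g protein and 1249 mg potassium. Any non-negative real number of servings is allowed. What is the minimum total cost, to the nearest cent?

$1.76

An LP optimum is at a vertex; with two nutrient constraints at most two foods are used. Check each candidate.
banana only: max(28/1, 1249/417) = 28 servings → $5.60.
almonds only: max(28/8, 1249/233) = 5.361 servings → $5.36.
spinach only: max(28/4, 1249/631) = 7 servings → $6.65.
peanut butter only: max(28/7, 1249/202) = 6.183 servings → $2.47.
banana + almonds with both tight: 1.118 servings and 3.36 servings → $3.58.
banana + spinach: the both-tight solution has a negative serving — not a feasible corner.
banana + peanut butter with both tight: 1.136 servings and 3.838 servings → $1.76.
almonds + spinach with both tight: 3.079 servings and 0.8426 servings → $3.88.
almonds + peanut butter: intersection lies outside the first quadrant.
spinach + peanut butter with both tight: 0.8554 servings and 3.511 servings → $2.22.
The minimum over all feasible corners is $1.76.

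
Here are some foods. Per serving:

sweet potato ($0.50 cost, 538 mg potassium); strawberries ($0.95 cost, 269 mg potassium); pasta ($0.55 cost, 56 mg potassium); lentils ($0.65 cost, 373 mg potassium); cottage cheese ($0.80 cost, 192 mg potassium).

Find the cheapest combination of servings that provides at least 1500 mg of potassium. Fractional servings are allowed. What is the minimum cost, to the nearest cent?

$1.39

Cost per mg of potassium: sweet potato $0.0009, lentils $0.0017, strawberries $0.0035, cottage cheese $0.0042, pasta $0.0098.
With no serving limits, use only sweet potato: 1500 mg / 538 mg = 2.788 servings × $0.50 = $1.39.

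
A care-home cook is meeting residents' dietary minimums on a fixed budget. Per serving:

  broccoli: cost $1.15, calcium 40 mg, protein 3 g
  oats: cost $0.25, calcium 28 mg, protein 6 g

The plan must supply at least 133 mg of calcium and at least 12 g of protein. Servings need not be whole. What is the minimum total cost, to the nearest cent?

$1.19

broccoli only: max(133/40, 12/3) = 4 servings → $4.60.
oats only: max(133/28, 12/6) = 4.75 servings → $1.19.
broccoli + oats with both tight: 2.962 servings and 0.5192 servings → $3.54.
The minimum over all feasible corners is $1.19.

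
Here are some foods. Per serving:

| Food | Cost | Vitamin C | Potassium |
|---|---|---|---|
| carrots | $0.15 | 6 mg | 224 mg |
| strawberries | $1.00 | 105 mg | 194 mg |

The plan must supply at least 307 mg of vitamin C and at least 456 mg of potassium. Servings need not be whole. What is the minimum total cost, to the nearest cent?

With two linear requirements the optimum uses one or two foods; enumerate the corners.
carrots only: max(307/6, 456/224) = 51.17 servings → $7.67.
strawberries only: max(307/105, 456/194) = 2.924 servings → $2.92.
carrots + strawberries: the both-tight solution has a negative serving — not a feasible corner.
Cheapest feasible corner: $2.92.

$2.92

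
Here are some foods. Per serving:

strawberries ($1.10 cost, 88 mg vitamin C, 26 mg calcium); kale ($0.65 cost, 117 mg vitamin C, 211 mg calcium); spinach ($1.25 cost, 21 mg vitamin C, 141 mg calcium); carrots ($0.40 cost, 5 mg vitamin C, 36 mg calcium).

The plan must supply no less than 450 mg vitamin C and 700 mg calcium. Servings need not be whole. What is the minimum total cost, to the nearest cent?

$2.50

Minimising a linear cost over {vitamin C ≥ 450, calcium ≥ 700, servings ≥ 0} — the optimum is at a vertex, using one or two foods.
strawberries only: max(450/88, 700/26) = 26.92 servings → $29.62.
kale only: max(450/117, 700/211) = 3.846 servings → $2.50.
spinach only: max(450/21, 700/141) = 21.43 servings → $26.79.
carrots only: max(450/5, 700/36) = 90 servings → $36.00.
strawberries + kale with both tight: 0.8405 servings and 3.214 servings → $3.01.
strawberries + spinach with both tight: 4.11 servings and 4.207 servings → $9.78.
strawberries + carrots with both tight: 4.18 servings and 16.43 servings → $11.17.
kale + spinach: intersection lies outside the first quadrant.
kale + carrots: the both-tight solution has a negative serving — not a feasible corner.
spinach + carrots: intersection lies outside the first quadrant.
The minimum over all feasible corners is $2.50.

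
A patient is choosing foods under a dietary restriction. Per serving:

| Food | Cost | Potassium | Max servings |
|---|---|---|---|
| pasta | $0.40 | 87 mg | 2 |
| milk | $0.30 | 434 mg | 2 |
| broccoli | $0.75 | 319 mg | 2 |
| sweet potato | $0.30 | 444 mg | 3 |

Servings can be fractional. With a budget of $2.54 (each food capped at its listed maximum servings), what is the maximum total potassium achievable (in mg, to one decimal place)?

Potassium per dollar: sweet potato 1480, milk 1447, broccoli 425.3, pasta 217.5.
Take 3 servings of sweet potato: spends $0.90, +1332.0 mg potassium (running total 1332.0 mg).
Take 2 servings of milk: spends $0.60, +868.0 mg potassium (running total 2200.0 mg).
Take 1.387 servings of broccoli: spends $1.04, +442.3 mg potassium (running total 2642.3 mg).
Greedy by best ratio exhausts the cost allowance optimally: 2642.3 mg.

2642.3 mg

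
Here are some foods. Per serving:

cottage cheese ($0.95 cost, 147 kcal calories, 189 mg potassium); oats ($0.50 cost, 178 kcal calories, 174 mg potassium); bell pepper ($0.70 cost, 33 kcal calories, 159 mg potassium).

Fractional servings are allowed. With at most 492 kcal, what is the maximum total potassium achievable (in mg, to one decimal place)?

2370.5 mg

Potassium per kcal: bell pepper 4.818, cottage cheese 1.286, oats 0.9775.
With no serving limits, spend the whole calories allowance on bell pepper: 492 kcal / 33 kcal × 159 mg = 2370.5 mg.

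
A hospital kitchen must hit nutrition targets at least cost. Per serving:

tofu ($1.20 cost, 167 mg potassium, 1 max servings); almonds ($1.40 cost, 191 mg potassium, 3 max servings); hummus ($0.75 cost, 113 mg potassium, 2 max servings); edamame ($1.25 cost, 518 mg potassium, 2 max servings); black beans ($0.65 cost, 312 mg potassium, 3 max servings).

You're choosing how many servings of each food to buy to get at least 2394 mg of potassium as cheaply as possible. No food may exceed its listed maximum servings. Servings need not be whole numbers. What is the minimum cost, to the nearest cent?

Cost per mg of potassium: black beans $0.0021, edamame $0.0024, hummus $0.0066, tofu $0.0072, almonds $0.0073.
Take 3 servings of black beans: +936.0 mg potassium for $1.95 (total $1.95, still need 1458.0 mg).
Take 2 servings of edamame: +1036.0 mg potassium for $2.50 (total $4.45, still need 422.0 mg).
Take 2 servings of hummus: +226.0 mg potassium for $1.50 (total $5.95, still need 196.0 mg).
Take 1 serving of tofu: +167.0 mg potassium for $1.20 (total $7.15, still need 29.0 mg).
Take 0.1518 servings of almonds: +29.0 mg potassium for $0.21 (total $7.36, still need 0.0 mg).
Filling from the cheapest source first is optimal under one linear minimum: $7.36.

$7.36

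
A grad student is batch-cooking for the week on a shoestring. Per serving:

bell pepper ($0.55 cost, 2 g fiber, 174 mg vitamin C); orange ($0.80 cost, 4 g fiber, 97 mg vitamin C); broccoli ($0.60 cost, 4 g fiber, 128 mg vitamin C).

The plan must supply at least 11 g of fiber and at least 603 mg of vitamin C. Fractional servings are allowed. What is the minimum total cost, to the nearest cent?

For a min-cost LP with two ≥-constraints, a basic feasible solution has at most two positive variables.
bell pepper only: max(11/2, 603/174) = 5.5 servings → $3.02.
orange only: max(11/4, 603/97) = 6.216 servings → $4.97.
broccoli only: max(11/4, 603/128) = 4.711 servings → $2.83.
bell pepper + orange with both tight: 2.679 servings and 1.41 servings → $2.60.
bell pepper + broccoli with both tight: 2.282 servings and 1.609 servings → $2.22.
orange + broccoli: the both-tight solution has a negative serving — not a feasible corner.
So the least-cost plan costs $2.22.

$2.22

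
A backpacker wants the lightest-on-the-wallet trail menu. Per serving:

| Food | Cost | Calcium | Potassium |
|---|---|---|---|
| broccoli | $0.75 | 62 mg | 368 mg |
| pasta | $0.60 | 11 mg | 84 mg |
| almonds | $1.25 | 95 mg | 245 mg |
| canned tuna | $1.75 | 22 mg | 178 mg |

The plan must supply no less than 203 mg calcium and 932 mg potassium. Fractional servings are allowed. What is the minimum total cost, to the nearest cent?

$2.46

For a min-cost LP with two ≥-constraints, a basic feasible solution has at most two positive variables.
broccoli only: max(203/62, 932/368) = 3.274 servings → $2.46.
pasta only: max(203/11, 932/84) = 18.45 servings → $11.07.
almonds only: max(203/95, 932/245) = 3.804 servings → $4.76.
canned tuna only: max(203/22, 932/178) = 9.227 servings → $16.15.
broccoli + pasta with both targets exact would need a negative amount; discard.
broccoli + almonds with both tight: 1.963 servings and 0.8558 servings → $2.54.
broccoli + canned tuna: the both-tight solution has a negative serving — not a feasible corner.
pasta + almonds with both tight: 7.342 servings and 1.287 servings → $6.01.
pasta + canned tuna with both targets exact would need a negative amount; discard.
almonds + canned tuna with both tight: 1.357 servings and 3.368 servings → $7.59.
So the least-cost plan costs $2.46.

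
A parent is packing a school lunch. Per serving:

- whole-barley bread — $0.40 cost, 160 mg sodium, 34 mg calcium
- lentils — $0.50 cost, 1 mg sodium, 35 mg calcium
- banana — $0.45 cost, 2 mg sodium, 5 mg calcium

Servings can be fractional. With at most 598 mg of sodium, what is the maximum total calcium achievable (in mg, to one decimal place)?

Calcium per mg sodium: lentils 35, banana 2.5, whole-barley bread 0.2125.
With no serving limits, spend the whole sodium allowance on lentils: 598 mg / 1 mg × 35 mg = 20930.0 mg.

20930.0 mg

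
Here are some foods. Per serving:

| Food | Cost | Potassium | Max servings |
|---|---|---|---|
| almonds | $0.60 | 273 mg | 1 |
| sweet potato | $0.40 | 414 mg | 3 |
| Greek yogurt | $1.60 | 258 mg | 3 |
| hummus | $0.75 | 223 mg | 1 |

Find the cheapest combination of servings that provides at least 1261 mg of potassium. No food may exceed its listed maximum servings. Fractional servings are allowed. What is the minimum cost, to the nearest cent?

$1.24

Cost per mg of potassium: sweet potato $0.0010, almonds $0.0022, hummus $0.0034, Greek yogurt $0.0062.
Take 3 servings of sweet potato: +1242.0 mg potassium for $1.20 (total $1.20, still need 19.0 mg).
Take 0.0696 servings of almonds: +19.0 mg potassium for $0.04 (total $1.24, still need 0.0 mg).
Filling from the cheapest source first is optimal under one linear minimum: $1.24.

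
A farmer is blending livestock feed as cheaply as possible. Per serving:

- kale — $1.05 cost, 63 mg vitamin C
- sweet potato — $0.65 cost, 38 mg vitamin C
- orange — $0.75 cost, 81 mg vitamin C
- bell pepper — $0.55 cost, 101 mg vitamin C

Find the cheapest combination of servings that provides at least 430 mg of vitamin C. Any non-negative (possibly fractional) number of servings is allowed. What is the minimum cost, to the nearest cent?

$2.34

Cost per mg of vitamin C: bell pepper $0.0054, orange $0.0093, kale $0.0167, sweet potato $0.0171.
With no serving limits, use only bell pepper: 430 mg / 101 mg = 4.257 servings × $0.55 = $2.34.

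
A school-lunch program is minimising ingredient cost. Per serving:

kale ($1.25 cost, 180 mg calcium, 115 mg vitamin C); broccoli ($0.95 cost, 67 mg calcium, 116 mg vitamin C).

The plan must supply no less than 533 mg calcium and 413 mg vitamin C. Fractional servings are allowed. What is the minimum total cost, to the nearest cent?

$4.18

Check every corner: each single food scaled to meet both minima, and each pair solved so both constraints bind.
kale only: max(533/180, 413/115) = 3.591 servings → $4.49.
broccoli only: max(533/67, 413/116) = 7.955 servings → $7.56.
kale + broccoli with both tight: 2.593 servings and 0.9901 servings → $4.18.
Cheapest feasible corner: $4.18.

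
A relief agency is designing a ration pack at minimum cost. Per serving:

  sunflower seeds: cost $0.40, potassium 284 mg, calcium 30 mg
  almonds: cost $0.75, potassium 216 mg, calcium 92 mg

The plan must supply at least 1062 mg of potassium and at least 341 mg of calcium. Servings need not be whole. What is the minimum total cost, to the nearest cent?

The cheapest plan sits at a corner of the feasible region — with two constraints it uses at most two foods.
sunflower seeds only: max(1062/284, 341/30) = 11.37 servings → $4.55.
almonds only: max(1062/216, 341/92) = 4.917 servings → $3.69.
sunflower seeds + almonds with both tight: 1.224 servings and 3.307 servings → $2.97.
Cheapest feasible corner: $2.97.

$2.97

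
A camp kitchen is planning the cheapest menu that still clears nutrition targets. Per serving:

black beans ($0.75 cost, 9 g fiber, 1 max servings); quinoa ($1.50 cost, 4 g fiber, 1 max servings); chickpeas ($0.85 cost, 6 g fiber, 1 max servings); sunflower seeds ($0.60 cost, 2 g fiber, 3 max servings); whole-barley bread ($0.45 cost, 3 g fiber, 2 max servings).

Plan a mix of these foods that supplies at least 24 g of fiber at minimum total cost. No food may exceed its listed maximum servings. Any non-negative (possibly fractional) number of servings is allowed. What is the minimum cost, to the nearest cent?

$3.40

Cost per g of fiber: black beans $0.0833, chickpeas $0.1417, whole-barley bread $0.1500, sunflower seeds $0.3000, quinoa $0.3750.
Take 1 serving of black beans: +9.0 g fiber for $0.75 (total $0.75, still need 15.0 g).
Take 1 serving of chickpeas: +6.0 g fiber for $0.85 (total $1.60, still need 9.0 g).
Take 2 servings of whole-barley bread: +6.0 g fiber for $0.90 (total $2.50, still need 3.0 g).
Take 1.5 servings of sunflower seeds: +3.0 g fiber for $0.90 (total $3.40, still need 0.0 g).
Filling from the cheapest source first is optimal under one linear minimum: $3.40.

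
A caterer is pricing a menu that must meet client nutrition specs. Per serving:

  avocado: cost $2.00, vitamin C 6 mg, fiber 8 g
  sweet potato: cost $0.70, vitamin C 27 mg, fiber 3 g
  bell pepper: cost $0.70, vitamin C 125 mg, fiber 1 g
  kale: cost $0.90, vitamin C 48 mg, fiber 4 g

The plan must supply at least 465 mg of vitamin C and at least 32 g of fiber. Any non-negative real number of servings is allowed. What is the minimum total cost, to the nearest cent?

avocado only: max(465/6, 32/8) = 77.5 servings → $155.00.
sweet potato only: max(465/27, 32/3) = 17.22 servings → $12.06.
bell pepper only: max(465/125, 32/1) = 32 servings → $22.40.
kale only: max(465/48, 32/4) = 9.688 servings → $8.72.
avocado + sweet potato: the both-tight solution has a negative serving — not a feasible corner.
avocado + bell pepper with both tight: 3.556 servings and 3.549 servings → $9.60.
avocado + kale: the both-tight solution has a negative serving — not a feasible corner.
sweet potato + bell pepper with both tight: 10.16 servings and 1.526 servings → $8.18.
sweet potato + kale: intersection lies outside the first quadrant.
bell pepper + kale with both tight: 0.7168 servings and 7.821 servings → $7.54.
So the least-cost plan costs $7.54.

$7.54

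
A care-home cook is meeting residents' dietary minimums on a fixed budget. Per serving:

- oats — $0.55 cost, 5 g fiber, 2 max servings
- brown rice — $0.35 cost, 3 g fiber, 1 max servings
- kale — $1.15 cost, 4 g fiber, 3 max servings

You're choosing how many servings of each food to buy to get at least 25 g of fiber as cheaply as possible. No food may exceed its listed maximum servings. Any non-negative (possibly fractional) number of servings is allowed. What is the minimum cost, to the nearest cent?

Cost per g of fiber: oats $0.1100, brown rice $0.1167, kale $0.2875.
Take 2 servings of oats: +10.0 g fiber for $1.10 (total $1.10, still need 15.0 g).
Take 1 serving of brown rice: +3.0 g fiber for $0.35 (total $1.45, still need 12.0 g).
Take 3 servings of kale: +12.0 g fiber for $3.45 (total $4.90, still need 0.0 g).
Filling from the cheapest source first is optimal under one linear minimum: $4.90.

$4.90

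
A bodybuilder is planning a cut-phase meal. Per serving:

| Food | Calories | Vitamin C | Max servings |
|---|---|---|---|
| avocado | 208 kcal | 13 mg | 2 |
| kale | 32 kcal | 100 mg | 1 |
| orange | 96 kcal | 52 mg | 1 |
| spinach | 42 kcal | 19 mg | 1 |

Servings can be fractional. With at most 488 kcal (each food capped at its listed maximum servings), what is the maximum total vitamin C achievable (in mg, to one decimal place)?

Vitamin C per kcal: kale 3.125, orange 0.5417, spinach 0.4524, avocado 0.0625.
Take 1 serving of kale: uses 32 kcal, +100.0 mg vitamin C (running total 100.0 mg).
Take 1 serving of orange: uses 96 kcal, +52.0 mg vitamin C (running total 152.0 mg).
Take 1 serving of spinach: uses 42 kcal, +19.0 mg vitamin C (running total 171.0 mg).
Take 1.529 servings of avocado: uses 318 kcal, +19.9 mg vitamin C (running total 190.9 mg).
Greedy by best ratio exhausts the calories allowance optimally: 190.9 mg.

190.9 mg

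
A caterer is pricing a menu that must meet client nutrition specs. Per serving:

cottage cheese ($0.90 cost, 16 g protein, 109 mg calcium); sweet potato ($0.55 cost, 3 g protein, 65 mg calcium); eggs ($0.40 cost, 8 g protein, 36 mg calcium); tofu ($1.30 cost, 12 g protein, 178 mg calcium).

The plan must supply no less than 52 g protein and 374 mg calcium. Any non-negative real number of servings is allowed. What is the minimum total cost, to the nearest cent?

$3.05

Check every corner: each single food scaled to meet both minima, and each pair solved so both constraints bind.
cottage cheese only: max(52/16, 374/109) = 3.431 servings → $3.09.
sweet potato only: max(52/3, 374/65) = 17.33 servings → $9.53.
eggs only: max(52/8, 374/36) = 10.39 servings → $4.16.
tofu only: max(52/12, 374/178) = 4.333 servings → $5.63.
cottage cheese + sweet potato with both tight: 3.167 servings and 0.4432 servings → $3.09.
cottage cheese + eggs: the both-tight solution has a negative serving — not a feasible corner.
cottage cheese + tofu with both tight: 3.096 servings and 0.2052 servings → $3.05.
sweet potato + eggs with both tight: 2.718 servings and 5.481 servings → $3.69.
sweet potato + tofu: intersection lies outside the first quadrant.
eggs + tofu with both tight: 4.806 servings and 1.129 servings → $3.39.
The minimum over all feasible corners is $3.05.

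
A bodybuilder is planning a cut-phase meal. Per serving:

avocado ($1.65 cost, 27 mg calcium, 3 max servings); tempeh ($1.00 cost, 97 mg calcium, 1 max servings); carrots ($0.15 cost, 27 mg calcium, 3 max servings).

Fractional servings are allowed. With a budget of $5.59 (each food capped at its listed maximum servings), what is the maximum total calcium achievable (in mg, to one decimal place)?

Calcium per dollar: carrots 180, tempeh 97, avocado 16.36.
Take 3 servings of carrots: spends $0.45, +81.0 mg calcium (running total 81.0 mg).
Take 1 serving of tempeh: spends $1.00, +97.0 mg calcium (running total 178.0 mg).
Take 2.509 servings of avocado: spends $4.14, +67.7 mg calcium (running total 245.7 mg).
Filling greedily by calcium-per-dollar is optimal for one linear limit, giving 245.7 mg.

245.7 mg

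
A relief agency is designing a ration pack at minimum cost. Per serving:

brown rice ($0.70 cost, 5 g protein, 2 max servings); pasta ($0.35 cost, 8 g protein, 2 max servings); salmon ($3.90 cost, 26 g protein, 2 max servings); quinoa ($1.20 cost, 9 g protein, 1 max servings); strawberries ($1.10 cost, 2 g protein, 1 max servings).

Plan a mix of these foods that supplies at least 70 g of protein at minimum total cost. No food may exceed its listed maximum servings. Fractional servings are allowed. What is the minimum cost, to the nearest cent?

$8.55

Cost per g of protein: pasta $0.0437, quinoa $0.1333, brown rice $0.1400, salmon $0.1500, strawberries $0.5500.
Take 2 servings of pasta: +16.0 g protein for $0.70 (total $0.70, still need 54.0 g).
Take 1 serving of quinoa: +9.0 g protein for $1.20 (total $1.90, still need 45.0 g).
Take 2 servings of brown rice: +10.0 g protein for $1.40 (total $3.30, still need 35.0 g).
Take 1.346 servings of salmon: +35.0 g protein for $5.25 (total $8.55, still need 0.0 g).
Greedy by cheapest-per-g is optimal for a single linear constraint, so the minimum cost is $8.55.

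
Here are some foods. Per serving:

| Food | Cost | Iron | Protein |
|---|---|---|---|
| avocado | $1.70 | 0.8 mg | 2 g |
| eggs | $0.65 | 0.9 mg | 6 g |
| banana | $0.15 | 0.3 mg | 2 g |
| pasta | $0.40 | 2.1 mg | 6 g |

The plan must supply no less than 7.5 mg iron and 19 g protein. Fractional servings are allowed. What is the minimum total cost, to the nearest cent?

$1.43

Two binding constraints pin down two serving amounts, so the optimal mix uses at most two foods. The candidates are each food alone (scaled to the tighter of iron/protein) and each pair with both constraints tight.
avocado only: max(7.5/0.8, 19/2) = 9.5 servings → $16.15.
eggs only: max(7.5/0.9, 19/6) = 8.333 servings → $5.42.
banana only: max(7.5/0.3, 19/2) = 25 servings → $3.75.
pasta only: max(7.5/2.1, 19/6) = 3.571 servings → $1.43.
avocado + eggs with both tight: 9.3 servings and 0.06667 servings → $15.85.
avocado + banana with both tight: 9.3 servings and 0.2 servings → $15.84.
avocado + pasta with both tight: 8.5 servings and 0.3333 servings → $14.58.
eggs + banana (both tight): parallel constraints — no distinct corner.
eggs + pasta with both targets exact would need a negative amount; discard.
banana + pasta: intersection lies outside the first quadrant.
Cheapest feasible corner: $1.43.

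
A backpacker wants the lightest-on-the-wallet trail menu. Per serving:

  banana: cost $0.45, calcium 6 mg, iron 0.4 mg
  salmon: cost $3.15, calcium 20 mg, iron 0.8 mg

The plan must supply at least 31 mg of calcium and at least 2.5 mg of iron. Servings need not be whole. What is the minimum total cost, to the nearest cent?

$2.81

A basic optimal solution has at most two foods positive. Try each food alone and each pair with both targets met exactly.
banana only: max(31/6, 2.5/0.4) = 6.25 servings → $2.81.
salmon only: max(31/20, 2.5/0.8) = 3.125 servings → $9.84.
banana + salmon: intersection lies outside the first quadrant.
So the least-cost plan costs $2.81.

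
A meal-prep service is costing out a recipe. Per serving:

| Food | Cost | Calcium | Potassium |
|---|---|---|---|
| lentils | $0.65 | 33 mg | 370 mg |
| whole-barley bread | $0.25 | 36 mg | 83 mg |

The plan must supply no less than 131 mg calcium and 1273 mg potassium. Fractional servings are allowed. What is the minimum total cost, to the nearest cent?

lentils only: max(131/33, 1273/370) = 3.97 servings → $2.58.
whole-barley bread only: max(131/36, 1273/83) = 15.34 servings → $3.83.
lentils + whole-barley bread with both tight: 3.304 servings and 0.6106 servings → $2.30.
So the least-cost plan costs $2.30.

$2.30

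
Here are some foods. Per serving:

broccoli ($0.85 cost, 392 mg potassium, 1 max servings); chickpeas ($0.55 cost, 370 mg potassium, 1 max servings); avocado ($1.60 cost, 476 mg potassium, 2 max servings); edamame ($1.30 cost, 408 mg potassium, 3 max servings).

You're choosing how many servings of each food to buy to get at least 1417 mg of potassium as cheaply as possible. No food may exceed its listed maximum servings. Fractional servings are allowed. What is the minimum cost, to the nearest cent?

$3.49

Cost per mg of potassium: chickpeas $0.0015, broccoli $0.0022, edamame $0.0032, avocado $0.0034.
Take 1 serving of chickpeas: +370.0 mg potassium for $0.55 (total $0.55, still need 1047.0 mg).
Take 1 serving of broccoli: +392.0 mg potassium for $0.85 (total $1.40, still need 655.0 mg).
Take 1.605 servings of edamame: +655.0 mg potassium for $2.09 (total $3.49, still need 0.0 mg).
Filling from the cheapest source first is optimal under one linear minimum: $3.49.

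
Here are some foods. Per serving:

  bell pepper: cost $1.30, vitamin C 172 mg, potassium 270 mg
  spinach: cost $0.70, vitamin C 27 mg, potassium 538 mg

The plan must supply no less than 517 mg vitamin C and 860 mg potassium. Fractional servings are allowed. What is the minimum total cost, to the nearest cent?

$3.96

The cheapest plan sits at a corner of the feasible region — with two constraints it uses at most two foods.
bell pepper only: max(517/172, 860/270) = 3.185 servings → $4.14.
spinach only: max(517/27, 860/538) = 19.15 servings → $13.40.
bell pepper + spinach with both tight: 2.99 servings and 0.09772 servings → $3.96.
So the least-cost plan costs $3.96.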